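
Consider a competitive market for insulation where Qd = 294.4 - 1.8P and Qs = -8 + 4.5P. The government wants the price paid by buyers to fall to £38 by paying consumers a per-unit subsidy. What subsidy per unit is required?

Required subsidy s = £14 per unit

At a buyer price of 38, quantity demanded is 294.4 − 1.8·38 = 226.
Sellers supply 226 only when they receive Ps with -8 + 4.5·Ps = 226, i.e. Ps = 52.
s = Ps − Pb = 52 − 38 = 14.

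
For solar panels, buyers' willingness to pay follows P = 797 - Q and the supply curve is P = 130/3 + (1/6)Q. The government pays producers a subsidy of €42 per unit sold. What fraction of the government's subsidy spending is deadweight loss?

DWL / government spending = 9/341

Pre-subsidy: 797 - Q = 130/3 + (1/6)Q gives Q* = 646 and P* = 151.
With the subsidy, sellers receive Ps = Pb + 42 for each unit, where Pb is the price buyers pay.
On the curves, Pb = 797 - Q and Ps = 130/3 + (1/6)Q; the wedge Ps − Pb = 42 gives 130/3 + (1/6)Q − (797 - Q) = 42, so Q' = 682.
Then Pb = 797 − 1·682 = 115 and Ps = 130/3 + (1/6)·682 = 157.
ΔCS = ½(646 + 682)(151 − 115) = 23904; ΔPS = ½(646 + 682)(157 − 151) = 3984.
Government spending = 42 × 682 = 28644.
DWL = ½ × 42 × (682 − 646) = 756; fraction = 756 / 28644 = 9/341.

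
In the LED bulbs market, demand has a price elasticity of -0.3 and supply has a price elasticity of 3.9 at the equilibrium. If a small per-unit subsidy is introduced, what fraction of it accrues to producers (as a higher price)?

Producer share = 1/14

For a small subsidy around the equilibrium, the benefit split depends on the relative slopes, which at a point are proportional to the elasticities.
Buyer share = εs/(εs + |εd|) = 3.9/(3.9 + 0.3) = 13/14; seller share = |εd|/(εs + |εd|) = 1/14.
So producers capture 1/14 of the subsidy.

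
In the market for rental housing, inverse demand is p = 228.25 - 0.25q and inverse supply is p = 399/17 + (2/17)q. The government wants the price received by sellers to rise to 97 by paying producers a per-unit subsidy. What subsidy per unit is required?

Required subsidy s = 25 per unit

At a seller price of 97, quantity supplied is -199.5 + 8.5·97 = 625.
Buyers absorb 625 only when they pay pb = 228.25 − 0.25·625 = 72.
s = ps − pb = 97 − 72 = 25.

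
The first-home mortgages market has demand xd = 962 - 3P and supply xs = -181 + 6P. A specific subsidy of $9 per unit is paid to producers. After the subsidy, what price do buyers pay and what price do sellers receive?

Buyers pay $121; sellers receive $130

Pre-subsidy: 962 - 3P = -181 + 6P gives P* = 127, x* = 581.
With the subsidy, sellers receive Ps = Pb + 9 for each unit, where Pb is the price buyers pay.
Supply in terms of Pb becomes xs = -181 + 6(Pb + 9) = -127 + 6Pb. Setting this equal to demand: 962 - 3Pb = -127 + 6Pb, so Pb = 121.
Sellers receive Ps = 121 + 9 = 130; x' = 962 − 3·121 = 599.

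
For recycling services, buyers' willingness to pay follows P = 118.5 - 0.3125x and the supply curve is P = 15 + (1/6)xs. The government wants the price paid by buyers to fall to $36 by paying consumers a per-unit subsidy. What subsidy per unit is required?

At a buyer price of 36, quantity demanded is 379.2 − 3.2·36 = 264.
Sellers supply 264 only when they receive Ps = 15 + (1/6)·264 = 59.
s = Ps − Pb = 59 − 36 = 23.

Required subsidy s = $23 per unit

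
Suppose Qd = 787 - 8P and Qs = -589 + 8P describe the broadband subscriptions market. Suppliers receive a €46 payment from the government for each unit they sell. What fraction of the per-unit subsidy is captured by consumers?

Pre-subsidy: 787 - 8P = -589 + 8P gives P* = 86, Q* = 99.
With the subsidy, sellers receive Ps = Pb + 46 for each unit, where Pb is the price buyers pay.
Supply in terms of Pb becomes Qs = -589 + 8(Pb + 46) = -221 + 8Pb. Setting this equal to demand: 787 - 8Pb = -221 + 8Pb, so Pb = 63.
Sellers receive Ps = 63 + 46 = 109; Q' = 787 − 8·63 = 283.
Buyers' price falls by P* − Pb = 86 − 63 = 23; sellers' price rises by Ps − P* = 109 − 86 = 23.
So consumers capture 23/46 = 0.5 of each unit of subsidy.

Consumer share = 0.5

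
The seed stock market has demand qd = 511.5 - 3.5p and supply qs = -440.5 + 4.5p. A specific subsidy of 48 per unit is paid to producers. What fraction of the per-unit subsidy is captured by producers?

Pre-subsidy: 511.5 - 3.5p = -440.5 + 4.5p gives p* = 119, q* = 95.
With the subsidy, sellers receive ps = pb + 48 for each unit, where pb is the price buyers pay.
Supply in terms of pb becomes qs = -440.5 + 4.5(pb + 48) = -224.5 + 4.5pb. Setting this equal to demand: 511.5 - 3.5pb = -224.5 + 4.5pb, so pb = 92.
Sellers receive ps = 92 + 48 = 140; q' = 511.5 − 3.5·92 = 189.5.
Buyers' price falls by p* − pb = 119 − 92 = 27; sellers' price rises by ps − p* = 140 − 119 = 21.
So producers capture 21/48 = 0.4375 of each unit of subsidy.

Producer share = 0.4375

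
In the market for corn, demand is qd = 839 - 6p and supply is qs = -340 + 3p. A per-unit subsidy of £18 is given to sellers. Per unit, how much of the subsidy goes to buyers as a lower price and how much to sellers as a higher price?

Pre-subsidy: 839 - 6p = -340 + 3p gives p* = 131, q* = 53.
With the subsidy, sellers receive ps = pb + 18 for each unit, where pb is the price buyers pay.
Supply in terms of pb becomes qs = -340 + 3(pb + 18) = -286 + 3pb. Setting this equal to demand: 839 - 6pb = -286 + 3pb, so pb = 125.
Sellers receive ps = 125 + 18 = 143; q' = 839 − 6·125 = 89.
Buyers' price falls by p* − pb = 131 − 125 = 6; sellers' price rises by ps − p* = 143 − 131 = 12.

Buyers gain £6 per unit; sellers gain £12 per unit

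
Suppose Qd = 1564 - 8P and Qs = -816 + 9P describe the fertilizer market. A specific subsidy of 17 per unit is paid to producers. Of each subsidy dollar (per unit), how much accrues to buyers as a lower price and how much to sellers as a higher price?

Buyers gain 9 per unit; sellers gain 8 per unit

Pre-subsidy: 1564 - 8P = -816 + 9P gives P* = 140, Q* = 444.
With the subsidy, sellers receive Ps = Pb + 17 for each unit, where Pb is the price buyers pay.
Supply in terms of Pb becomes Qs = -816 + 9(Pb + 17) = -663 + 9Pb. Setting this equal to demand: 1564 - 8Pb = -663 + 9Pb, so Pb = 131.
Sellers receive Ps = 131 + 17 = 148; Q' = 1564 − 8·131 = 516.
Buyers' price falls by P* − Pb = 140 − 131 = 9; sellers' price rises by Ps − P* = 148 − 140 = 8.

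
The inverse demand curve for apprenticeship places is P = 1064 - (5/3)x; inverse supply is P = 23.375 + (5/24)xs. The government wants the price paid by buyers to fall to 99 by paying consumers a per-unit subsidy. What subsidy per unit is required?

Required subsidy s = 45 per unit

At a buyer price of 99, quantity demanded is 638.4 − 0.6·99 = 579.
Sellers supply 579 only when they receive Ps = 23.375 + (5/24)·579 = 144.
s = Ps − Pb = 144 − 99 = 45.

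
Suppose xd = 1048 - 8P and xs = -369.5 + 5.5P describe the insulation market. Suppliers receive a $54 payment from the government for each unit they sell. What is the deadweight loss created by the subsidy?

Pre-subsidy: 1048 - 8P = -369.5 + 5.5P gives P* = 105, x* = 208.
With the subsidy, sellers receive Ps = Pb + 54 for each unit, where Pb is the price buyers pay.
Supply in terms of Pb becomes xs = -369.5 + 5.5(Pb + 54) = -72.5 + 5.5Pb. Setting this equal to demand: 1048 - 8Pb = -72.5 + 5.5Pb, so Pb = 83.
Sellers receive Ps = 83 + 54 = 137; x' = 1048 − 8·83 = 384.
The subsidy expands output by 384 − 208 = 176 past the efficient level; on those units the gap between marginal cost and willingness to pay runs from 0 up to 54.
DWL = ½ × 54 × 176 = 4752.

Deadweight loss = $4752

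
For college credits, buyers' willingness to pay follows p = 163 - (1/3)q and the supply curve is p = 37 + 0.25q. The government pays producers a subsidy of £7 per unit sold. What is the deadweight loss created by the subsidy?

Pre-subsidy: 163 - (1/3)q = 37 + 0.25q gives q* = 216 and p* = 91.
With the subsidy, sellers receive ps = pb + 7 for each unit, where pb is the price buyers pay.
On the curves, pb = 163 - (1/3)q and ps = 37 + 0.25q; the wedge ps − pb = 7 gives 37 + 0.25q − (163 - (1/3)q) = 7, so q' = 228.
Then pb = 163 − (1/3)·228 = 87 and ps = 37 + 0.25·228 = 94.
The subsidy expands output by 228 − 216 = 12 past the efficient level; on those units the gap between marginal cost and willingness to pay runs from 0 up to 7.
DWL = ½ × 7 × 12 = 42.

Deadweight loss = £42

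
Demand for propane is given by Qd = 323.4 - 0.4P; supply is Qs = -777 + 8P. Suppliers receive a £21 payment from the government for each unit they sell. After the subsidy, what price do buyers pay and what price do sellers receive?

Pre-subsidy: 323.4 - 0.4P = -777 + 8P gives P* = 131, Q* = 271.
With the subsidy, sellers receive Ps = Pb + 21 for each unit, where Pb is the price buyers pay.
Supply in terms of Pb becomes Qs = -777 + 8(Pb + 21) = -609 + 8Pb. Setting this equal to demand: 323.4 - 0.4Pb = -609 + 8Pb, so Pb = 111.
Sellers receive Ps = 111 + 21 = 132; Q' = 323.4 − 0.4·111 = 279.

Buyers pay £111; sellers receive £132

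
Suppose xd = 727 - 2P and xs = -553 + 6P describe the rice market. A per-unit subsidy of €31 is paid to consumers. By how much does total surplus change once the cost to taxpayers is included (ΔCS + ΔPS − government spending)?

Pre-subsidy: 727 - 2P = -553 + 6P gives P* = 160, x* = 407.
With the rebate, buyers effectively pay Pb = Ps − 31, where Ps is the price sellers receive.
Demand in terms of Ps becomes xd = 727 − 2(Ps − 31) = 789 - 2Ps. Setting this equal to supply: 789 - 2Ps = -553 + 6Ps, so Ps = 167.75.
Buyers pay Pb = 167.75 − 31 = 136.75; x' = -553 + 6·167.75 = 453.5.
ΔCS = ½(407 + 453.5)(160 − 136.75) = 10003.3125; ΔPS = ½(407 + 453.5)(167.75 − 160) = 3334.4375.
Government spending = 31 × 453.5 = 14058.5.
Net change = 10003.3125 + 3334.4375 − 14058.5 = -720.75. The loss equals the DWL triangle ½·31·46.5.

Net change in total surplus = -€720.75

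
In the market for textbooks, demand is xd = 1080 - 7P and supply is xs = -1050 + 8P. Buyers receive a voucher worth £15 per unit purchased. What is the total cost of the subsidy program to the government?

Pre-subsidy: 1080 - 7P = -1050 + 8P gives P* = 142, x* = 86.
With the rebate, buyers effectively pay Pb = Ps − 15, where Ps is the price sellers receive.
Demand in terms of Ps becomes xd = 1080 − 7(Ps − 15) = 1185 - 7Ps. Setting this equal to supply: 1185 - 7Ps = -1050 + 8Ps, so Ps = 149.
Buyers pay Pb = 149 − 15 = 134; x' = -1050 + 8·149 = 142.
Government outlay = subsidy × quantity = 15 × 142 = 2130.

Government cost = £2130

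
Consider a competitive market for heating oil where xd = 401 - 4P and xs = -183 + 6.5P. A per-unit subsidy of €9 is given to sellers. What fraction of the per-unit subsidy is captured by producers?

Pre-subsidy: 401 - 4P = -183 + 6.5P gives P* = 1168/21, x* = 3749/21.
With the subsidy, sellers receive Ps = Pb + 9 for each unit, where Pb is the price buyers pay.
Supply in terms of Pb becomes xs = -183 + 6.5(Pb + 9) = -124.5 + 6.5Pb. Setting this equal to demand: 401 - 4Pb = -124.5 + 6.5Pb, so Pb = 1051/21.
Sellers receive Ps = 1051/21 + 9 = 1240/21; x' = 401 − 4·(1051/21) = 4217/21.
Buyers' price falls by P* − Pb = 1168/21 − 1051/21 = 39/7; sellers' price rises by Ps − P* = 1240/21 − 1168/21 = 24/7.
So producers capture (24/7)/9 = 8/21 of each unit of subsidy.

Producer share = 8/21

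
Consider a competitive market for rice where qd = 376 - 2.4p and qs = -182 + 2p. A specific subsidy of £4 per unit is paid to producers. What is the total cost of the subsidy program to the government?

Government cost = £304

Pre-subsidy: 376 - 2.4p = -182 + 2p gives p* = 1395/11, q* = 788/11.
With the subsidy, sellers receive ps = pb + 4 for each unit, where pb is the price buyers pay.
Supply in terms of pb becomes qs = -182 + 2(pb + 4) = -174 + 2pb. Setting this equal to demand: 376 - 2.4pb = -174 + 2pb, so pb = 125.
Sellers receive ps = 125 + 4 = 129; q' = 376 − 2.4·125 = 76.
Government outlay = subsidy × quantity = 4 × 76 = 304.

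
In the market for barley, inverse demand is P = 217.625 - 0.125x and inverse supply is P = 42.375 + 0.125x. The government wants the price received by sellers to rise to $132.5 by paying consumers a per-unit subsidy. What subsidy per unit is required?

At a seller price of 132.5, quantity supplied is -339 + 8·132.5 = 721.
Buyers absorb 721 only when they pay Pb = 217.625 − 0.125·721 = 127.5.
s = Ps − Pb = 132.5 − 127.5 = 5.

Required subsidy s = $5 per unit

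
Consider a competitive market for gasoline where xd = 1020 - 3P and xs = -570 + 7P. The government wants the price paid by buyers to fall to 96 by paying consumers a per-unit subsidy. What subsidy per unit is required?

Required subsidy s = 90 per unit

At a buyer price of 96, quantity demanded is 1020 − 3·96 = 732.
Sellers supply 732 only when they receive Ps with -570 + 7·Ps = 732, i.e. Ps = 186.
s = Ps − Pb = 186 − 96 = 90.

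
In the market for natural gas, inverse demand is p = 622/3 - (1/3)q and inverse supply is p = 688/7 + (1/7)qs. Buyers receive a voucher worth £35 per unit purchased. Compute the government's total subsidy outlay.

Pre-subsidy: 622/3 - (1/3)q = 688/7 + (1/7)q gives q* = 229 and p* = 131.
With the rebate, buyers effectively pay pb = ps − 35, where ps is the price sellers receive.
On the curves, pb = 622/3 - (1/3)q and ps = 688/7 + (1/7)q; the wedge ps − pb = 35 gives 688/7 + (1/7)q − (622/3 - (1/3)q) = 35, so q' = 302.5.
Then pb = 622/3 − (1/3)·302.5 = 106.5 and ps = 688/7 + (1/7)·302.5 = 141.5.
Government outlay = subsidy × quantity = 35 × 302.5 = 10587.5.

Government cost = £10587.5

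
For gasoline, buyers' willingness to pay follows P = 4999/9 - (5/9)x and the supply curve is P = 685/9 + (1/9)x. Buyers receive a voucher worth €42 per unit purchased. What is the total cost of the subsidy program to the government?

Government cost = €32844

Pre-subsidy: 4999/9 - (5/9)x = 685/9 + (1/9)x gives x* = 719 and P* = 156.
With the rebate, buyers effectively pay Pb = Ps − 42, where Ps is the price sellers receive.
On the curves, Pb = 4999/9 - (5/9)x and Ps = 685/9 + (1/9)x; the wedge Ps − Pb = 42 gives 685/9 + (1/9)x − (4999/9 - (5/9)x) = 42, so x' = 782.
Then Pb = 4999/9 − (5/9)·782 = 121 and Ps = 685/9 + (1/9)·782 = 163.
Government outlay = subsidy × quantity = 42 × 782 = 32844.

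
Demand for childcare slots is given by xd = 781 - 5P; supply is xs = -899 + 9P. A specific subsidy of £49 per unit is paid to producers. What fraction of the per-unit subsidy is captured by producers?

Producer share = 5/14

Pre-subsidy: 781 - 5P = -899 + 9P gives P* = 120, x* = 181.
With the subsidy, sellers receive Ps = Pb + 49 for each unit, where Pb is the price buyers pay.
Supply in terms of Pb becomes xs = -899 + 9(Pb + 49) = -458 + 9Pb. Setting this equal to demand: 781 - 5Pb = -458 + 9Pb, so Pb = 88.5.
Sellers receive Ps = 88.5 + 49 = 137.5; x' = 781 − 5·88.5 = 338.5.
Buyers' price falls by P* − Pb = 120 − 88.5 = 31.5; sellers' price rises by Ps − P* = 137.5 − 120 = 17.5.
So producers capture 17.5/49 = 5/14 of each unit of subsidy.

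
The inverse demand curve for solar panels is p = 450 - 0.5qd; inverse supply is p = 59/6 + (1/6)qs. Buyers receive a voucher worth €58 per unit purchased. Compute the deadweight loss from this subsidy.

Deadweight loss = €2523

Pre-subsidy: 450 - 0.5q = 59/6 + (1/6)q gives q* = 660.25 and p* = 119.875.
With the rebate, buyers effectively pay pb = ps − 58, where ps is the price sellers receive.
On the curves, pb = 450 - 0.5q and ps = 59/6 + (1/6)q; the wedge ps − pb = 58 gives 59/6 + (1/6)q − (450 - 0.5q) = 58, so q' = 747.25.
Then pb = 450 − 0.5·747.25 = 76.375 and ps = 59/6 + (1/6)·747.25 = 134.375.
The subsidy expands output by 747.25 − 660.25 = 87 past the efficient level; on those units the gap between marginal cost and willingness to pay runs from 0 up to 58.
DWL = ½ × 58 × 87 = 2523.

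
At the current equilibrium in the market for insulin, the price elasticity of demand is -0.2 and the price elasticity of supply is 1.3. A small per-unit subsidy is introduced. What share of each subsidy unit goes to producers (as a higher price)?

For a small subsidy around the equilibrium, the benefit split depends on the relative slopes, which at a point are proportional to the elasticities.
Buyer share = εs/(εs + |εd|) = 1.3/(1.3 + 0.2) = 13/15; seller share = |εd|/(εs + |εd|) = 2/15.
So producers capture 2/15 of the subsidy.

Producer share = 2/15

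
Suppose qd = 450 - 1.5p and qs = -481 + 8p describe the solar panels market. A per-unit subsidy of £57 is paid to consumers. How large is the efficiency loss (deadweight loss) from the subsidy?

Deadweight loss = £2052

Pre-subsidy: 450 - 1.5p = -481 + 8p gives p* = 98, q* = 303.
With the rebate, buyers effectively pay pb = ps − 57, where ps is the price sellers receive.
Demand in terms of ps becomes qd = 450 − 1.5(ps − 57) = 535.5 - 1.5ps. Setting this equal to supply: 535.5 - 1.5ps = -481 + 8ps, so ps = 107.
Buyers pay pb = 107 − 57 = 50; q' = -481 + 8·107 = 375.
The subsidy expands output by 375 − 303 = 72 past the efficient level; on those units the gap between marginal cost and willingness to pay runs from 0 up to 57.
DWL = ½ × 57 × 72 = 2052.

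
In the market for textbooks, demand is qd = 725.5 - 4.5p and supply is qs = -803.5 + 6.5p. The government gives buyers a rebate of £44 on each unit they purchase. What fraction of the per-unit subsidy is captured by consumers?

Pre-subsidy: 725.5 - 4.5p = -803.5 + 6.5p gives p* = 139, q* = 100.
With the rebate, buyers effectively pay pb = ps − 44, where ps is the price sellers receive.
Demand in terms of ps becomes qd = 725.5 − 4.5(ps − 44) = 923.5 - 4.5ps. Setting this equal to supply: 923.5 - 4.5ps = -803.5 + 6.5ps, so ps = 157.
Buyers pay pb = 157 − 44 = 113; q' = -803.5 + 6.5·157 = 217.
Buyers' price falls by p* − pb = 139 − 113 = 26; sellers' price rises by ps − p* = 157 − 139 = 18.
So consumers capture 26/44 = 13/22 of each unit of subsidy.

Consumer share = 13/22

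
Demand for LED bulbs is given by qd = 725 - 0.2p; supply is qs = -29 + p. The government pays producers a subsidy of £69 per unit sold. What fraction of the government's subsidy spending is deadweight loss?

DWL / government spending = 69/7330

Pre-subsidy: 725 - 0.2p = -29 + p gives p* = 1885/3, q* = 1798/3.
With the subsidy, sellers receive ps = pb + 69 for each unit, where pb is the price buyers pay.
Supply in terms of pb becomes qs = -29 + 1(pb + 69) = 40 + pb. Setting this equal to demand: 725 - 0.2pb = 40 + pb, so pb = 3425/6.
Sellers receive ps = 3425/6 + 69 = 3839/6; q' = 725 − 0.2·(3425/6) = 3665/6.
ΔCS = ½(1798/3 + 3665/6)(1885/3 − 3425/6) = 835015/24; ΔPS = ½(1798/3 + 3665/6)(3839/6 − 1885/3) = 167003/24.
Government spending = 69 × 3665/6 = 42147.5.
DWL = ½ × 69 × (3665/6 − 1798/3) = 396.75; fraction = 396.75 / 42147.5 = 69/7330.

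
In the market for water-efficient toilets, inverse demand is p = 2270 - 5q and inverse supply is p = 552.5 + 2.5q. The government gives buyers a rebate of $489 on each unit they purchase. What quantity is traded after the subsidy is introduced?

Pre-subsidy: 2270 - 5q = 552.5 + 2.5q gives q* = 229 and p* = 1125.
With the rebate, buyers effectively pay pb = ps − 489, where ps is the price sellers receive.
On the curves, pb = 2270 - 5q and ps = 552.5 + 2.5q; the wedge ps − pb = 489 gives 552.5 + 2.5q − (2270 - 5q) = 489, so q' = 294.2.
Then pb = 2270 − 5·294.2 = 799 and ps = 552.5 + 2.5·294.2 = 1288.

q' = 294.2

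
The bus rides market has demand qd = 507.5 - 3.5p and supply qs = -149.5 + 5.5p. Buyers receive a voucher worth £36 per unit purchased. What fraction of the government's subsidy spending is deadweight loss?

Pre-subsidy: 507.5 - 3.5p = -149.5 + 5.5p gives p* = 73, q* = 252.
With the rebate, buyers effectively pay pb = ps − 36, where ps is the price sellers receive.
Demand in terms of ps becomes qd = 507.5 − 3.5(ps − 36) = 633.5 - 3.5ps. Setting this equal to supply: 633.5 - 3.5ps = -149.5 + 5.5ps, so ps = 87.
Buyers pay pb = 87 − 36 = 51; q' = -149.5 + 5.5·87 = 329.
ΔCS = ½(252 + 329)(73 − 51) = 6391; ΔPS = ½(252 + 329)(87 − 73) = 4067.
Government spending = 36 × 329 = 11844.
DWL = ½ × 36 × (329 − 252) = 1386; fraction = 1386 / 11844 = 11/94.

DWL / government spending = 11/94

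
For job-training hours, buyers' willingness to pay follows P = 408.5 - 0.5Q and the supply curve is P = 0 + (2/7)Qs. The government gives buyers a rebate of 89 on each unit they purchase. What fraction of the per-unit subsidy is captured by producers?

Pre-subsidy: 408.5 - 0.5Q = 0 + (2/7)Q gives Q* = 5719/11 and P* = 1634/11.
With the rebate, buyers effectively pay Pb = Ps − 89, where Ps is the price sellers receive.
On the curves, Pb = 408.5 - 0.5Q and Ps = 0 + (2/7)Q; the wedge Ps − Pb = 89 gives 0 + (2/7)Q − (408.5 - 0.5Q) = 89, so Q' = 6965/11.
Then Pb = 408.5 − 0.5·(6965/11) = 1011/11 and Ps = 0 + (2/7)·(6965/11) = 1990/11.
Buyers' price falls by P* − Pb = 1634/11 − 1011/11 = 623/11; sellers' price rises by Ps − P* = 1990/11 − 1634/11 = 356/11.
So producers capture (356/11)/89 = 4/11 of each unit of subsidy.

Producer share = 4/11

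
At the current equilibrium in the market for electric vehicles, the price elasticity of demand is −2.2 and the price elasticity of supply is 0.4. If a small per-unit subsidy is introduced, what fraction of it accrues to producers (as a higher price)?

For a small subsidy around the equilibrium, the benefit split depends on the relative slopes, which at a point are proportional to the elasticities.
Buyer share = εs/(εs + |εd|) = 0.4/(0.4 + 2.2) = 2/13; seller share = |εd|/(εs + |εd|) = 11/13.
So producers capture 11/13 of the subsidy.

Producer share = 11/13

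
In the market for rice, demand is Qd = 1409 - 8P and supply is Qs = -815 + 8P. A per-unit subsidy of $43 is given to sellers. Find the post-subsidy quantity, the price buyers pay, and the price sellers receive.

Pre-subsidy: 1409 - 8P = -815 + 8P gives P* = 139, Q* = 297.
With the subsidy, sellers receive Ps = Pb + 43 for each unit, where Pb is the price buyers pay.
Supply in terms of Pb becomes Qs = -815 + 8(Pb + 43) = -471 + 8Pb. Setting this equal to demand: 1409 - 8Pb = -471 + 8Pb, so Pb = 117.5.
Sellers receive Ps = 117.5 + 43 = 160.5; Q' = 1409 − 8·117.5 = 469.

Q' = 469; buyers pay $117.5; sellers receive $160.5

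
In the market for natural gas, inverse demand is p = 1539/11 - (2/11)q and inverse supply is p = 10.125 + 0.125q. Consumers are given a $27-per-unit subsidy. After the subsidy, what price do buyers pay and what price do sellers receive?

Buyers pay $47; sellers receive $74

Pre-subsidy: 1539/11 - (2/11)q = 10.125 + 0.125q gives q* = 423 and p* = 63.
With the rebate, buyers effectively pay pb = ps − 27, where ps is the price sellers receive.
On the curves, pb = 1539/11 - (2/11)q and ps = 10.125 + 0.125q; the wedge ps − pb = 27 gives 10.125 + 0.125q − (1539/11 - (2/11)q) = 27, so q' = 511.
Then pb = 1539/11 − (2/11)·511 = 47 and ps = 10.125 + 0.125·511 = 74.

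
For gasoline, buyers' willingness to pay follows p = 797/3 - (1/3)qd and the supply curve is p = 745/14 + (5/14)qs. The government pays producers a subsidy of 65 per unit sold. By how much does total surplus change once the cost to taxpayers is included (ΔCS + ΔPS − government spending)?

Net change in total surplus = -88725/29

Pre-subsidy: 797/3 - (1/3)q = 745/14 + (5/14)q gives q* = 8923/29 and p* = 4730/29.
With the subsidy, sellers receive ps = pb + 65 for each unit, where pb is the price buyers pay.
On the curves, pb = 797/3 - (1/3)q and ps = 745/14 + (5/14)q; the wedge ps − pb = 65 gives 745/14 + (5/14)q − (797/3 - (1/3)q) = 65, so q' = 11653/29.
Then pb = 797/3 − (1/3)·(11653/29) = 3820/29 and ps = 745/14 + (5/14)·(11653/29) = 5705/29.
ΔCS = ½(8923/29 + 11653/29)(4730/29 − 3820/29) = 9362080/841; ΔPS = ½(8923/29 + 11653/29)(5705/29 − 4730/29) = 10030800/841.
Government spending = 65 × 11653/29 = 757445/29.
Net change = 9362080/841 + 10030800/841 − 757445/29 = -88725/29. The loss equals the DWL triangle ½·65·2730/29.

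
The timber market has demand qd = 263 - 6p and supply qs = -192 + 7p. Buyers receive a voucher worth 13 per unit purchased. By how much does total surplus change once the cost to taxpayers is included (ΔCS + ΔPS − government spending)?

Net change in total surplus = -273

Pre-subsidy: 263 - 6p = -192 + 7p gives p* = 35, q* = 53.
With the rebate, buyers effectively pay pb = ps − 13, where ps is the price sellers receive.
Demand in terms of ps becomes qd = 263 − 6(ps − 13) = 341 - 6ps. Setting this equal to supply: 341 - 6ps = -192 + 7ps, so ps = 41.
Buyers pay pb = 41 − 13 = 28; q' = -192 + 7·41 = 95.
ΔCS = ½(53 + 95)(35 − 28) = 518; ΔPS = ½(53 + 95)(41 − 35) = 444.
Government spending = 13 × 95 = 1235.
Net change = 518 + 444 − 1235 = -273. The loss equals the DWL triangle ½·13·42.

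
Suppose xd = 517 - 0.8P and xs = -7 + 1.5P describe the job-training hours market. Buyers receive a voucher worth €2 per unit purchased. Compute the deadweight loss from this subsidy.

Pre-subsidy: 517 - 0.8P = -7 + 1.5P gives P* = 5240/23, x* = 7699/23.
With the rebate, buyers effectively pay Pb = Ps − 2, where Ps is the price sellers receive.
Demand in terms of Ps becomes xd = 517 − 0.8(Ps − 2) = 518.6 - 0.8Ps. Setting this equal to supply: 518.6 - 0.8Ps = -7 + 1.5Ps, so Ps = 5256/23.
Buyers pay Pb = 5256/23 − 2 = 5210/23; x' = -7 + 1.5·(5256/23) = 7723/23.
The subsidy expands output by 7723/23 − 7699/23 = 24/23 past the efficient level; on those units the gap between marginal cost and willingness to pay runs from 0 up to 2.
DWL = ½ × 2 × 24/23 = 24/23.

Deadweight loss = 24/23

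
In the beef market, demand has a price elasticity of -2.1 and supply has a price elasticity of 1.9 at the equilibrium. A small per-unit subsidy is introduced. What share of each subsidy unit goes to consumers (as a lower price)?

Consumer share = 0.475

For a small subsidy around the equilibrium, the benefit split depends on the relative slopes, which at a point are proportional to the elasticities.
Buyer share = εs/(εs + |εd|) = 1.9/(1.9 + 2.1) = 0.475; seller share = |εd|/(εs + |εd|) = 0.525.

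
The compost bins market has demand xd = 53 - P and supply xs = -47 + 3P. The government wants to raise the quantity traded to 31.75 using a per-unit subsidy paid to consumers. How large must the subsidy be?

Required subsidy s = 5 per unit

At x = 31.75, invert demand for the buyer price: Pb = (53 − 31.75)/1 = 21.25; invert supply for the seller price: Ps = (31.75 − (-47))/3 = 26.25.
The subsidy must fill the gap: s = Ps − Pb = 26.25 − 21.25 = 5.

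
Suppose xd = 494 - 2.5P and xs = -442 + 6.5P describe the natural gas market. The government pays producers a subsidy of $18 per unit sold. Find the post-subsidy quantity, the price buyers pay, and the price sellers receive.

Pre-subsidy: 494 - 2.5P = -442 + 6.5P gives P* = 104, x* = 234.
With the subsidy, sellers receive Ps = Pb + 18 for each unit, where Pb is the price buyers pay.
Supply in terms of Pb becomes xs = -442 + 6.5(Pb + 18) = -325 + 6.5Pb. Setting this equal to demand: 494 - 2.5Pb = -325 + 6.5Pb, so Pb = 91.
Sellers receive Ps = 91 + 18 = 109; x' = 494 − 2.5·91 = 266.5.

x' = 266.5; buyers pay $91; sellers receive $109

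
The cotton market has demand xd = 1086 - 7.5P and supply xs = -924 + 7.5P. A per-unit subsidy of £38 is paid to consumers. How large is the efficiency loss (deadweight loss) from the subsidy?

Pre-subsidy: 1086 - 7.5P = -924 + 7.5P gives P* = 134, x* = 81.
With the rebate, buyers effectively pay Pb = Ps − 38, where Ps is the price sellers receive.
Demand in terms of Ps becomes xd = 1086 − 7.5(Ps − 38) = 1371 - 7.5Ps. Setting this equal to supply: 1371 - 7.5Ps = -924 + 7.5Ps, so Ps = 153.
Buyers pay Pb = 153 − 38 = 115; x' = -924 + 7.5·153 = 223.5.
The subsidy expands output by 223.5 − 81 = 142.5 past the efficient level; on those units the gap between marginal cost and willingness to pay runs from 0 up to 38.
DWL = ½ × 38 × 142.5 = 2707.5.

Deadweight loss = £2707.5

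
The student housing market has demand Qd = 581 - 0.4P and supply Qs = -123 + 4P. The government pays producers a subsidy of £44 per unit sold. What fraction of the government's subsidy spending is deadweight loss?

Pre-subsidy: 581 - 0.4P = -123 + 4P gives P* = 160, Q* = 517.
With the subsidy, sellers receive Ps = Pb + 44 for each unit, where Pb is the price buyers pay.
Supply in terms of Pb becomes Qs = -123 + 4(Pb + 44) = 53 + 4Pb. Setting this equal to demand: 581 - 0.4Pb = 53 + 4Pb, so Pb = 120.
Sellers receive Ps = 120 + 44 = 164; Q' = 581 − 0.4·120 = 533.
ΔCS = ½(517 + 533)(160 − 120) = 21000; ΔPS = ½(517 + 533)(164 − 160) = 2100.
Government spending = 44 × 533 = 23452.
DWL = ½ × 44 × (533 − 517) = 352; fraction = 352 / 23452 = 8/533.

DWL / government spending = 8/533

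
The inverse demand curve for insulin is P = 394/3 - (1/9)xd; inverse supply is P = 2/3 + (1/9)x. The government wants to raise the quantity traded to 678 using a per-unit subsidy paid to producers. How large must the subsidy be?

At x = 678, from the demand curve buyers pay Pb = 394/3 − (1/9)·678 = 56; from the supply curve sellers need Ps = 2/3 + (1/9)·678 = 76.
The subsidy must fill the gap: s = Ps − Pb = 76 − 56 = 20.

Required subsidy s = 20 per unit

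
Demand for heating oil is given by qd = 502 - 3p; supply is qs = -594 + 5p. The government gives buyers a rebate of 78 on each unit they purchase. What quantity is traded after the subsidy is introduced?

Pre-subsidy: 502 - 3p = -594 + 5p gives p* = 137, q* = 91.
With the rebate, buyers effectively pay pb = ps − 78, where ps is the price sellers receive.
Demand in terms of ps becomes qd = 502 − 3(ps − 78) = 736 - 3ps. Setting this equal to supply: 736 - 3ps = -594 + 5ps, so ps = 166.25.
Buyers pay pb = 166.25 − 78 = 88.25; q' = -594 + 5·166.25 = 237.25.

q' = 237.25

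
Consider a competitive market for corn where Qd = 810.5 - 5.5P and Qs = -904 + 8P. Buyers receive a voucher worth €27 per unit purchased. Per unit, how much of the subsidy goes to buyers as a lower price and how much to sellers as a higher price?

Pre-subsidy: 810.5 - 5.5P = -904 + 8P gives P* = 127, Q* = 112.
With the rebate, buyers effectively pay Pb = Ps − 27, where Ps is the price sellers receive.
Demand in terms of Ps becomes Qd = 810.5 − 5.5(Ps − 27) = 959 - 5.5Ps. Setting this equal to supply: 959 - 5.5Ps = -904 + 8Ps, so Ps = 138.
Buyers pay Pb = 138 − 27 = 111; Q' = -904 + 8·138 = 200.
Buyers' price falls by P* − Pb = 127 − 111 = 16; sellers' price rises by Ps − P* = 138 − 127 = 11.

Buyers gain €16 per unit; sellers gain €11 per unit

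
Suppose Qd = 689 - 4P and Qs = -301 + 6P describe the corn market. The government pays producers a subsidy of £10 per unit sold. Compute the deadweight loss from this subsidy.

Pre-subsidy: 689 - 4P = -301 + 6P gives P* = 99, Q* = 293.
With the subsidy, sellers receive Ps = Pb + 10 for each unit, where Pb is the price buyers pay.
Supply in terms of Pb becomes Qs = -301 + 6(Pb + 10) = -241 + 6Pb. Setting this equal to demand: 689 - 4Pb = -241 + 6Pb, so Pb = 93.
Sellers receive Ps = 93 + 10 = 103; Q' = 689 − 4·93 = 317.
The subsidy expands output by 317 − 293 = 24 past the efficient level; on those units the gap between marginal cost and willingness to pay runs from 0 up to 10.
DWL = ½ × 10 × 24 = 120.

Deadweight loss = £120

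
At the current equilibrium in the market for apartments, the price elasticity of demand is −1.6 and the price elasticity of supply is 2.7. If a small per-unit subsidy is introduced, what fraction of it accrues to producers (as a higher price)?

For a small subsidy around the equilibrium, the benefit split depends on the relative slopes, which at a point are proportional to the elasticities.
Buyer share = εs/(εs + |εd|) = 2.7/(2.7 + 1.6) = 27/43; seller share = |εd|/(εs + |εd|) = 16/43.
So producers capture 16/43 of the subsidy.

Producer share = 16/43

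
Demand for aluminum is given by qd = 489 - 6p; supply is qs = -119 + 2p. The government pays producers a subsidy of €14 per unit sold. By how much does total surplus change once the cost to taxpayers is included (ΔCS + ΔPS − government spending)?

Net change in total surplus = -€147

Pre-subsidy: 489 - 6p = -119 + 2p gives p* = 76, q* = 33.
With the subsidy, sellers receive ps = pb + 14 for each unit, where pb is the price buyers pay.
Supply in terms of pb becomes qs = -119 + 2(pb + 14) = -91 + 2pb. Setting this equal to demand: 489 - 6pb = -91 + 2pb, so pb = 72.5.
Sellers receive ps = 72.5 + 14 = 86.5; q' = 489 − 6·72.5 = 54.
ΔCS = ½(33 + 54)(76 − 72.5) = 152.25; ΔPS = ½(33 + 54)(86.5 − 76) = 456.75.
Government spending = 14 × 54 = 756.
Net change = 152.25 + 456.75 − 756 = -147. The loss equals the DWL triangle ½·14·21.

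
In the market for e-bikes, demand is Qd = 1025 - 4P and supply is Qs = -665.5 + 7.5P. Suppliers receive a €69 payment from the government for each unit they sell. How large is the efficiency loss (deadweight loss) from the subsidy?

Deadweight loss = €6210

Pre-subsidy: 1025 - 4P = -665.5 + 7.5P gives P* = 147, Q* = 437.
With the subsidy, sellers receive Ps = Pb + 69 for each unit, where Pb is the price buyers pay.
Supply in terms of Pb becomes Qs = -665.5 + 7.5(Pb + 69) = -148 + 7.5Pb. Setting this equal to demand: 1025 - 4Pb = -148 + 7.5Pb, so Pb = 102.
Sellers receive Ps = 102 + 69 = 171; Q' = 1025 − 4·102 = 617.
The subsidy expands output by 617 − 437 = 180 past the efficient level; on those units the gap between marginal cost and willingness to pay runs from 0 up to 69.
DWL = ½ × 69 × 180 = 6210.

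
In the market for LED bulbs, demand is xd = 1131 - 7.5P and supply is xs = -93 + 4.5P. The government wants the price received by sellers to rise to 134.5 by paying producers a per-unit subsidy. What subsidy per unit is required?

At a seller price of 134.5, quantity supplied is -93 + 4.5·134.5 = 512.25.
Buyers absorb 512.25 only when they pay Pb with 1131 − 7.5·Pb = 512.25, i.e. Pb = 82.5.
s = Ps − Pb = 134.5 − 82.5 = 52.

Required subsidy s = 52 per unit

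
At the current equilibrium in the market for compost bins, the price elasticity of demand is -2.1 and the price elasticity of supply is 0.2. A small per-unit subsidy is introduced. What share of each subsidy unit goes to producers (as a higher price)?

Producer share = 21/23

For a small subsidy around the equilibrium, the benefit split depends on the relative slopes, which at a point are proportional to the elasticities.
Buyer share = εs/(εs + |εd|) = 0.2/(0.2 + 2.1) = 2/23; seller share = |εd|/(εs + |εd|) = 21/23.
So producers capture 21/23 of the subsidy.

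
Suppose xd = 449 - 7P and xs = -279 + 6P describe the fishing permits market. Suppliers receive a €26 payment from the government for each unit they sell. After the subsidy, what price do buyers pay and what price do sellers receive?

Pre-subsidy: 449 - 7P = -279 + 6P gives P* = 56, x* = 57.
With the subsidy, sellers receive Ps = Pb + 26 for each unit, where Pb is the price buyers pay.
Supply in terms of Pb becomes xs = -279 + 6(Pb + 26) = -123 + 6Pb. Setting this equal to demand: 449 - 7Pb = -123 + 6Pb, so Pb = 44.
Sellers receive Ps = 44 + 26 = 70; x' = 449 − 7·44 = 141.

Buyers pay €44; sellers receive €70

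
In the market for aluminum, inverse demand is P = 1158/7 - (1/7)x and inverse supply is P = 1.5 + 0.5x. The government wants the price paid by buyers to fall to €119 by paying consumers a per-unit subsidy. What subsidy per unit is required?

Required subsidy s = €45 per unit

At a buyer price of 119, quantity demanded is 1158 − 7·119 = 325.
Sellers supply 325 only when they receive Ps = 1.5 + 0.5·325 = 164.
s = Ps − Pb = 164 − 119 = 45.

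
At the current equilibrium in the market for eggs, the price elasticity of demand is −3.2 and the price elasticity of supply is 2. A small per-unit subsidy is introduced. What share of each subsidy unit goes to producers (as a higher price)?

Producer share = 8/13

For a small subsidy around the equilibrium, the benefit split depends on the relative slopes, which at a point are proportional to the elasticities.
Buyer share = εs/(εs + |εd|) = 2/(2 + 3.2) = 5/13; seller share = |εd|/(εs + |εd|) = 8/13.
So producers capture 8/13 of the subsidy.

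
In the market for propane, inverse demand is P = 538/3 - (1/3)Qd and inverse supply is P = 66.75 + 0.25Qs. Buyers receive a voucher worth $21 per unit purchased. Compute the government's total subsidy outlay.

Pre-subsidy: 538/3 - (1/3)Q = 66.75 + 0.25Q gives Q* = 193 and P* = 115.
With the rebate, buyers effectively pay Pb = Ps − 21, where Ps is the price sellers receive.
On the curves, Pb = 538/3 - (1/3)Q and Ps = 66.75 + 0.25Q; the wedge Ps − Pb = 21 gives 66.75 + 0.25Q − (538/3 - (1/3)Q) = 21, so Q' = 229.
Then Pb = 538/3 − (1/3)·229 = 103 and Ps = 66.75 + 0.25·229 = 124.
Government outlay = subsidy × quantity = 21 × 229 = 4809.

Government cost = $4809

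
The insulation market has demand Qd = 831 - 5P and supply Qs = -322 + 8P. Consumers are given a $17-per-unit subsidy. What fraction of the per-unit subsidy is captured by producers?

Pre-subsidy: 831 - 5P = -322 + 8P gives P* = 1153/13, Q* = 5038/13.
With the rebate, buyers effectively pay Pb = Ps − 17, where Ps is the price sellers receive.
Demand in terms of Ps becomes Qd = 831 − 5(Ps − 17) = 916 - 5Ps. Setting this equal to supply: 916 - 5Ps = -322 + 8Ps, so Ps = 1238/13.
Buyers pay Pb = 1238/13 − 17 = 1017/13; Q' = -322 + 8·(1238/13) = 5718/13.
Buyers' price falls by P* − Pb = 1153/13 − 1017/13 = 136/13; sellers' price rises by Ps − P* = 1238/13 − 1153/13 = 85/13.
So producers capture (85/13)/17 = 5/13 of each unit of subsidy.

Producer share = 5/13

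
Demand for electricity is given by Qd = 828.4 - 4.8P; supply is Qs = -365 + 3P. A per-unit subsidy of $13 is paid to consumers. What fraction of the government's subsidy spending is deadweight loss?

DWL / government spending = 6/59

Pre-subsidy: 828.4 - 4.8P = -365 + 3P gives P* = 153, Q* = 94.
With the rebate, buyers effectively pay Pb = Ps − 13, where Ps is the price sellers receive.
Demand in terms of Ps becomes Qd = 828.4 − 4.8(Ps − 13) = 890.8 - 4.8Ps. Setting this equal to supply: 890.8 - 4.8Ps = -365 + 3Ps, so Ps = 161.
Buyers pay Pb = 161 − 13 = 148; Q' = -365 + 3·161 = 118.
ΔCS = ½(94 + 118)(153 − 148) = 530; ΔPS = ½(94 + 118)(161 − 153) = 848.
Government spending = 13 × 118 = 1534.
DWL = ½ × 13 × (118 − 94) = 156; fraction = 156 / 1534 = 6/59.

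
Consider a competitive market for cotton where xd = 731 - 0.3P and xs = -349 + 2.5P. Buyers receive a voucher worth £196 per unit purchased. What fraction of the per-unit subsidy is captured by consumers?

Consumer share = 25/28

Pre-subsidy: 731 - 0.3P = -349 + 2.5P gives P* = 2700/7, x* = 4307/7.
With the rebate, buyers effectively pay Pb = Ps − 196, where Ps is the price sellers receive.
Demand in terms of Ps becomes xd = 731 − 0.3(Ps − 196) = 789.8 - 0.3Ps. Setting this equal to supply: 789.8 - 0.3Ps = -349 + 2.5Ps, so Ps = 2847/7.
Buyers pay Pb = 2847/7 − 196 = 1475/7; x' = -349 + 2.5·(2847/7) = 9349/14.
Buyers' price falls by P* − Pb = 2700/7 − 1475/7 = 175; sellers' price rises by Ps − P* = 2847/7 − 2700/7 = 21.
So consumers capture 175/196 = 25/28 of each unit of subsidy.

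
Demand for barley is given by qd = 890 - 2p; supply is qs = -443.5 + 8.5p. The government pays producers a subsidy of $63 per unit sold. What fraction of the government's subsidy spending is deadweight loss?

DWL / government spending = 17/246

Pre-subsidy: 890 - 2p = -443.5 + 8.5p gives p* = 127, q* = 636.
With the subsidy, sellers receive ps = pb + 63 for each unit, where pb is the price buyers pay.
Supply in terms of pb becomes qs = -443.5 + 8.5(pb + 63) = 92 + 8.5pb. Setting this equal to demand: 890 - 2pb = 92 + 8.5pb, so pb = 76.
Sellers receive ps = 76 + 63 = 139; q' = 890 − 2·76 = 738.
ΔCS = ½(636 + 738)(127 − 76) = 35037; ΔPS = ½(636 + 738)(139 − 127) = 8244.
Government spending = 63 × 738 = 46494.
DWL = ½ × 63 × (738 − 636) = 3213; fraction = 3213 / 46494 = 17/246.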